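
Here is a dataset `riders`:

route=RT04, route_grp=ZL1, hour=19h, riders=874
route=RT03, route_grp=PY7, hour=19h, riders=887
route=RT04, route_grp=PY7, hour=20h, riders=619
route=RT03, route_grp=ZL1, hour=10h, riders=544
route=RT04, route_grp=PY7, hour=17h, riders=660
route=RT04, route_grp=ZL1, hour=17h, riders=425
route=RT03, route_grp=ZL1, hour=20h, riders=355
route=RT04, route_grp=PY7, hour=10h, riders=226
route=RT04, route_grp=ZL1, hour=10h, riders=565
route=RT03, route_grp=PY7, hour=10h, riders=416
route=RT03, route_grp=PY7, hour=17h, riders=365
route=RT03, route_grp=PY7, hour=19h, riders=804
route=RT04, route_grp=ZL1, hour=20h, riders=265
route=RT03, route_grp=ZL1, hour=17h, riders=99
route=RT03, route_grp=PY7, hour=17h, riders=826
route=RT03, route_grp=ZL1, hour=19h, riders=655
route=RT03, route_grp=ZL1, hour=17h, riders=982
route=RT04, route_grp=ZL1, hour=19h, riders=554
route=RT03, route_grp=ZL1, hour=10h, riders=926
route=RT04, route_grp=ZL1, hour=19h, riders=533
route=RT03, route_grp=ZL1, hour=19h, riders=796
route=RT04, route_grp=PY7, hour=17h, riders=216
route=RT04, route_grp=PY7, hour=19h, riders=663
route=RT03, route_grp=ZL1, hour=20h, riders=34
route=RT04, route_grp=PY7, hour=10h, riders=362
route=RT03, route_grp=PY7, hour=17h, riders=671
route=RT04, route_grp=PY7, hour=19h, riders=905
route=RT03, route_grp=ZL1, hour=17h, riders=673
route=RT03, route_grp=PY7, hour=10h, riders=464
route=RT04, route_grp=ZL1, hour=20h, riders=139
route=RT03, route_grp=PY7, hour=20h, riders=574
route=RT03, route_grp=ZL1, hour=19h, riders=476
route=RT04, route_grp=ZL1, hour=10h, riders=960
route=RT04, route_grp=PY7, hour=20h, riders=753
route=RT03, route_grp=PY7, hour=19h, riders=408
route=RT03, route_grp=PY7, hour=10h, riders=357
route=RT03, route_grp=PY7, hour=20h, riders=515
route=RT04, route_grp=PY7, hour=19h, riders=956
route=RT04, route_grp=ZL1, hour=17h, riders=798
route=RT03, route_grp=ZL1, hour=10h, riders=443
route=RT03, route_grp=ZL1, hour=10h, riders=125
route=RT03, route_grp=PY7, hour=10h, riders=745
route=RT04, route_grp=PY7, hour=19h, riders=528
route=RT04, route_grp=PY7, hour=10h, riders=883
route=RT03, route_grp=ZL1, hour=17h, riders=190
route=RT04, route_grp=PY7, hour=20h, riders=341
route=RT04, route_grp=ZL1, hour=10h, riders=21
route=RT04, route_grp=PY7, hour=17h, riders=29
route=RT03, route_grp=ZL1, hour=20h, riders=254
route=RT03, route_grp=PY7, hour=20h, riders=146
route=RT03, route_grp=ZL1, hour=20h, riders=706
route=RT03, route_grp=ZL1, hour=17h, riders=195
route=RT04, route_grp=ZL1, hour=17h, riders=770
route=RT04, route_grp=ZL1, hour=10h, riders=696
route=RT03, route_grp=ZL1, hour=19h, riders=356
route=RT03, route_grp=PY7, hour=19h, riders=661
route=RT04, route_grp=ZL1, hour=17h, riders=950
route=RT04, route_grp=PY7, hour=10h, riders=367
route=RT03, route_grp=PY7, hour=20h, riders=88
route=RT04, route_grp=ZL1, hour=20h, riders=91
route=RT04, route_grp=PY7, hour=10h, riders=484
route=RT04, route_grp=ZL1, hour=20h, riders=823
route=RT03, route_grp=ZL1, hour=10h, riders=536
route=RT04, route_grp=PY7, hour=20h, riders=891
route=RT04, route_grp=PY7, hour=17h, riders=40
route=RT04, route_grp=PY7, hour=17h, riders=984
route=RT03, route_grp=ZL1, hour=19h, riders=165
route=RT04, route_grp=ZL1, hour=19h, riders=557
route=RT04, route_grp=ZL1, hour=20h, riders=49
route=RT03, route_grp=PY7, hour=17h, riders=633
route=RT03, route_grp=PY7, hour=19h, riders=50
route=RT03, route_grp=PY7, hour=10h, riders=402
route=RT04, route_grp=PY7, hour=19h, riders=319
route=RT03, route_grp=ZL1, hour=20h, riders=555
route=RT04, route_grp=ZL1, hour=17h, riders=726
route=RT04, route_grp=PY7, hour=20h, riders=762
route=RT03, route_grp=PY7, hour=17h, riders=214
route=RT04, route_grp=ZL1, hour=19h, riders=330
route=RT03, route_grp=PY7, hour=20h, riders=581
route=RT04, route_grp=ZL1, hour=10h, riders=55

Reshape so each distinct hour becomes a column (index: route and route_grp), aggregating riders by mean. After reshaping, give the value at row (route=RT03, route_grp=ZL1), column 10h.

514.80

Rows with route=RT03, route_grp=ZL1 and hour=10h: riders values are 544, 926, 443, 125, 536.
(544 + 926 + 443 + 125 + 536) / 5 = 514.80.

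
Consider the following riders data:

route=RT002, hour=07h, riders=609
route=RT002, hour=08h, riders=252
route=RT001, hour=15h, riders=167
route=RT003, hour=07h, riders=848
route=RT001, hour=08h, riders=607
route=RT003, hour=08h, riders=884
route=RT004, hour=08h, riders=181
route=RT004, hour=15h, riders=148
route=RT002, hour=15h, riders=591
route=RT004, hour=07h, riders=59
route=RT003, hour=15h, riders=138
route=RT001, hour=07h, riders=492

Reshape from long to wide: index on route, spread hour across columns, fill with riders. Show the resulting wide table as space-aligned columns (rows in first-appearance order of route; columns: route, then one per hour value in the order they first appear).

route  07h  08h  15h
RT002  609  252  591
RT001  492  607  167
RT003  848  884  138
RT004  59   181  148

Columns: route plus the 3 distinct hour values (07h, 08h, 15h).
For example, row RT002 column 07h takes riders=609 from the long row (RT002, 07h).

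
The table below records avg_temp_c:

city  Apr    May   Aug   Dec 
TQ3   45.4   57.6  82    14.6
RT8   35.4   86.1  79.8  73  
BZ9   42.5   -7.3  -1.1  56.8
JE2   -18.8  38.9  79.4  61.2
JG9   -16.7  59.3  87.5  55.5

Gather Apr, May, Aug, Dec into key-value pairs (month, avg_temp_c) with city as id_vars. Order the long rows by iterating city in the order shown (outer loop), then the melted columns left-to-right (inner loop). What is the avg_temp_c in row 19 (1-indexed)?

87.5

20 rows total (5 × 4). Row 19: index ⌊(19-1)/4⌋ = 4 into city → JG9; (19-1) mod 4 = 2 into the melted columns → Aug.
So row 19 is (JG9, Aug, 87.5); avg_temp_c = 87.5.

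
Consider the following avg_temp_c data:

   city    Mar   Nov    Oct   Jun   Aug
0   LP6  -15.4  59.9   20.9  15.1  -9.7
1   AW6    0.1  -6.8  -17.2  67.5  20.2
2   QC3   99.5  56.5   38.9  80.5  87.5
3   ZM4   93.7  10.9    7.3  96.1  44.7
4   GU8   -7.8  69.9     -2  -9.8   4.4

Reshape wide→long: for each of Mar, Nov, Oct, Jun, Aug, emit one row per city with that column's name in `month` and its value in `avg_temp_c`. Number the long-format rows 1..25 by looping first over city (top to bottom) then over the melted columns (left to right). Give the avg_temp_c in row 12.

56.5

25 rows total (5 × 5). Row 12: index ⌊(12-1)/5⌋ = 2 into city → QC3; (12-1) mod 5 = 1 into the melted columns → Nov.
So row 12 is (QC3, Nov, 56.5); avg_temp_c = 56.5.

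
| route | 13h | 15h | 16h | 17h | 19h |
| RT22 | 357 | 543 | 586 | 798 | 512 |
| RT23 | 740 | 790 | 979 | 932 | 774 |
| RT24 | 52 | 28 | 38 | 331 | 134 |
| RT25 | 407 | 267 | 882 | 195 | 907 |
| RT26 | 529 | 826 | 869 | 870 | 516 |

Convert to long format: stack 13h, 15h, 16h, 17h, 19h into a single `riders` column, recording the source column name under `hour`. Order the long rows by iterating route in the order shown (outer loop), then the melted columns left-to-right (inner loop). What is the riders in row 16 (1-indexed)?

407

25 rows total (5 × 5). Row 16: index ⌊(16-1)/5⌋ = 3 into route → RT25; (16-1) mod 5 = 0 into the melted columns → 13h.
So row 16 is (RT25, 13h, 407); riders = 407.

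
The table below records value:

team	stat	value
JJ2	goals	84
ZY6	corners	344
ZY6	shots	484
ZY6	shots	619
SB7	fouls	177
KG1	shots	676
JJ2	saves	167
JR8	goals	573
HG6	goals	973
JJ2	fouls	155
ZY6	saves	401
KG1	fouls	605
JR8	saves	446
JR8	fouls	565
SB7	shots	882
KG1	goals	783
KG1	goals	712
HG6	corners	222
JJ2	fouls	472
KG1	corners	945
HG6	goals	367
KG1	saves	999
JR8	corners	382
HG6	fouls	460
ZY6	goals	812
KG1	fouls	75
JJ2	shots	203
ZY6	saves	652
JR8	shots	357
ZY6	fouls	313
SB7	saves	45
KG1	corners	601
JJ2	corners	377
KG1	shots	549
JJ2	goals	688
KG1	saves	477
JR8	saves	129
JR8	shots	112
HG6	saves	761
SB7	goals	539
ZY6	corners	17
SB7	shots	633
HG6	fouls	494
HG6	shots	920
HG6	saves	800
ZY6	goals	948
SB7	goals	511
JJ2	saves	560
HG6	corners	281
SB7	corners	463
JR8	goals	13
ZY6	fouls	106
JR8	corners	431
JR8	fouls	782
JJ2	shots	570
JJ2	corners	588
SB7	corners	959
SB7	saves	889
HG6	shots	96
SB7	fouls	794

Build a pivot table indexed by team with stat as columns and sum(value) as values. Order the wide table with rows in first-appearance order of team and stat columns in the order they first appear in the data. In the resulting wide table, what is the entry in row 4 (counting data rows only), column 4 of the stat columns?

With rows in first-appearance order of team, row 4 is team=KG1. stat columns in first-appearance order: goals, corners, shots, fouls, saves; column 4 is fouls.
Long rows with team=KG1, stat=fouls: 605 + 75 = 680.

680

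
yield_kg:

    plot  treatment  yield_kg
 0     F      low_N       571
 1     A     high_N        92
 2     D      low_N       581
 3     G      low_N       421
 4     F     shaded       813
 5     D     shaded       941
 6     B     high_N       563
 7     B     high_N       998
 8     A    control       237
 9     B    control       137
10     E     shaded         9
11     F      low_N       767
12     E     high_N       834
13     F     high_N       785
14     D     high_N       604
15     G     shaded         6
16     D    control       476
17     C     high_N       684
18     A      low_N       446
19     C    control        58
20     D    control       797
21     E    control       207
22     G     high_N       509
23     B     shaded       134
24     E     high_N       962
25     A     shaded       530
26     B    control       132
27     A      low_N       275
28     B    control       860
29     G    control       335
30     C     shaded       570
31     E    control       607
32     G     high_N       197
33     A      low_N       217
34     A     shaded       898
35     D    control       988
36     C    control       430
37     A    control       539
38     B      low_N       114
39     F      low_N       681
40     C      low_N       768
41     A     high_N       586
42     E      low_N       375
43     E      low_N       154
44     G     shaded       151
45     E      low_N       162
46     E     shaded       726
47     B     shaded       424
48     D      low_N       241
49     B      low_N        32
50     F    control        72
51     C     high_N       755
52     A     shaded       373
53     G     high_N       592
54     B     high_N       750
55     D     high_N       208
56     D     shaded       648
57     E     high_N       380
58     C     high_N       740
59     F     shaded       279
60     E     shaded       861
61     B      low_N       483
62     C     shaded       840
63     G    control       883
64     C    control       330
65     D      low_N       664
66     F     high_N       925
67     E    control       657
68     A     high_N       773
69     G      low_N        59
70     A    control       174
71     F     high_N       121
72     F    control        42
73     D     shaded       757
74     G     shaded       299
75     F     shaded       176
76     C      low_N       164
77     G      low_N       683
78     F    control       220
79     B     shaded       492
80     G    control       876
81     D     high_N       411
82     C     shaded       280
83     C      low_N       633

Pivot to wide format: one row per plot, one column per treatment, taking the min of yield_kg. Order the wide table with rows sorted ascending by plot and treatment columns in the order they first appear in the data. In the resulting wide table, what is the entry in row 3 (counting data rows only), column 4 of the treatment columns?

58

With rows sorted ascending by plot, row 3 is plot=C. treatment columns in first-appearance order: low_N, high_N, shaded, control; column 4 is control.
Long rows with plot=C, treatment=control: min(58, 430, 330) = 58.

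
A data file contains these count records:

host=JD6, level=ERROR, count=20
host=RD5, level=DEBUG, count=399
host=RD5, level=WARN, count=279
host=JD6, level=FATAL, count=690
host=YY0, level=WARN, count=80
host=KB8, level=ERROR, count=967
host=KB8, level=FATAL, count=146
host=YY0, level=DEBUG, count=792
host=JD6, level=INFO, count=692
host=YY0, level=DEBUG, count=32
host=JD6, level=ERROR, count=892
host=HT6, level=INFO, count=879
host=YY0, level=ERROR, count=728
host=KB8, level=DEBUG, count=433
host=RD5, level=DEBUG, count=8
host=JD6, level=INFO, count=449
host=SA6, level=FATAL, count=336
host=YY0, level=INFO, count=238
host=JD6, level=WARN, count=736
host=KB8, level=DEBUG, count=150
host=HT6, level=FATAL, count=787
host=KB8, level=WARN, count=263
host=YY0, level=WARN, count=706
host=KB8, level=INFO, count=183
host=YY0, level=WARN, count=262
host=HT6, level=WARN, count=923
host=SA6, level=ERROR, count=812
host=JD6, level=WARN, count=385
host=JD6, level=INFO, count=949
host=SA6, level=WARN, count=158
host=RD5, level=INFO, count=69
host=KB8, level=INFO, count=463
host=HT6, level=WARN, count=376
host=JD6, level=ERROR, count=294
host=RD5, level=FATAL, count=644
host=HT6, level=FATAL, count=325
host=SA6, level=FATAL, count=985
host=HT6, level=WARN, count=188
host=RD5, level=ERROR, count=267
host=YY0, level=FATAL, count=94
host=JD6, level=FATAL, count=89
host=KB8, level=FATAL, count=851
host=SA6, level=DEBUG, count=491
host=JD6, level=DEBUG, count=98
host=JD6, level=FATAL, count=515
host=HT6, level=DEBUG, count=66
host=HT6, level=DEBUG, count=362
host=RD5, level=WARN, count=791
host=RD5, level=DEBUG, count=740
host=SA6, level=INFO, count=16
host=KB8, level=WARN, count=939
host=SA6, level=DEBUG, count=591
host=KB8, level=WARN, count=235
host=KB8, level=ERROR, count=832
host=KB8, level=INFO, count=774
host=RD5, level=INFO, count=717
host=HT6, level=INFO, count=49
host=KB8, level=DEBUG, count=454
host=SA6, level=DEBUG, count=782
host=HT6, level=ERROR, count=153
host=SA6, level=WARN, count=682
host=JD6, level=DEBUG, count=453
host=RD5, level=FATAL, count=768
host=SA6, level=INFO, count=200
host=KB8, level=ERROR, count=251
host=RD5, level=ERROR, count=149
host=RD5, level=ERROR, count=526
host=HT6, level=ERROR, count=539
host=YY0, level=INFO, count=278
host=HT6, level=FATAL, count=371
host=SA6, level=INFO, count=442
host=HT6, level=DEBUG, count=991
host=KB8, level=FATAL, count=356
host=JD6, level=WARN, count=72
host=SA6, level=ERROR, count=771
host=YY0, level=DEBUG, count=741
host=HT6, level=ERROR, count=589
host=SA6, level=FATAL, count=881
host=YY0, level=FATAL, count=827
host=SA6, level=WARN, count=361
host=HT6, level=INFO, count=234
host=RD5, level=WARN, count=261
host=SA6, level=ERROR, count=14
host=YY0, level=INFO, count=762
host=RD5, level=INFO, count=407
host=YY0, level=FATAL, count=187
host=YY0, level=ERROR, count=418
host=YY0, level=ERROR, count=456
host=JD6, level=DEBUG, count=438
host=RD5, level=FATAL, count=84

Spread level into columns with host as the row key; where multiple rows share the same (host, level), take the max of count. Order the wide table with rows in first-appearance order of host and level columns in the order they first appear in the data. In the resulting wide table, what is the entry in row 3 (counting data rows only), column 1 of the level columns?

728

With rows in first-appearance order of host, row 3 is host=YY0. level columns in first-appearance order: ERROR, DEBUG, WARN, FATAL, INFO; column 1 is ERROR.
Long rows with host=YY0, level=ERROR: max(728, 418, 456) = 728.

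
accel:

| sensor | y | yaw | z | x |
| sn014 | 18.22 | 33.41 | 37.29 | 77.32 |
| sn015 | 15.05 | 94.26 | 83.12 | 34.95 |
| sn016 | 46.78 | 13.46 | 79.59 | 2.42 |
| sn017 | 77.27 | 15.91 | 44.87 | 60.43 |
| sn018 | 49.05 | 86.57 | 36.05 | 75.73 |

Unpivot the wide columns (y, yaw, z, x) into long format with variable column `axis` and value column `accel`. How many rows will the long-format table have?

20

5 sensor values × 4 melted columns = 20 rows.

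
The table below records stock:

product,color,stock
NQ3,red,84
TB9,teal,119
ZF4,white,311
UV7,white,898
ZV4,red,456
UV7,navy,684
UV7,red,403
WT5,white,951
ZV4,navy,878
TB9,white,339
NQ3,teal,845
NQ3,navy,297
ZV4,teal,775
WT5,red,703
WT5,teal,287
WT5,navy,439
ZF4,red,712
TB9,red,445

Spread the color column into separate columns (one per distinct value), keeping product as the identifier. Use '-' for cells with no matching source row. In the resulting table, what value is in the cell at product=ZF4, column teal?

No long-format row has product=ZF4 and color=teal, so the cell is -.

-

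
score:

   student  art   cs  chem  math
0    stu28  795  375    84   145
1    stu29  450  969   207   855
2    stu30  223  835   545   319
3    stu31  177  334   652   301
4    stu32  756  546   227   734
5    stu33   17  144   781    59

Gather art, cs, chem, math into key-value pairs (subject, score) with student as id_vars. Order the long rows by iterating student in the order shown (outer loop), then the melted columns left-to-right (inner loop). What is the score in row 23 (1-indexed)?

24 rows total (6 × 4). Row 23: index ⌊(23-1)/4⌋ = 5 into student → stu33; (23-1) mod 4 = 2 into the melted columns → chem.
So row 23 is (stu33, chem, 781); score = 781.

781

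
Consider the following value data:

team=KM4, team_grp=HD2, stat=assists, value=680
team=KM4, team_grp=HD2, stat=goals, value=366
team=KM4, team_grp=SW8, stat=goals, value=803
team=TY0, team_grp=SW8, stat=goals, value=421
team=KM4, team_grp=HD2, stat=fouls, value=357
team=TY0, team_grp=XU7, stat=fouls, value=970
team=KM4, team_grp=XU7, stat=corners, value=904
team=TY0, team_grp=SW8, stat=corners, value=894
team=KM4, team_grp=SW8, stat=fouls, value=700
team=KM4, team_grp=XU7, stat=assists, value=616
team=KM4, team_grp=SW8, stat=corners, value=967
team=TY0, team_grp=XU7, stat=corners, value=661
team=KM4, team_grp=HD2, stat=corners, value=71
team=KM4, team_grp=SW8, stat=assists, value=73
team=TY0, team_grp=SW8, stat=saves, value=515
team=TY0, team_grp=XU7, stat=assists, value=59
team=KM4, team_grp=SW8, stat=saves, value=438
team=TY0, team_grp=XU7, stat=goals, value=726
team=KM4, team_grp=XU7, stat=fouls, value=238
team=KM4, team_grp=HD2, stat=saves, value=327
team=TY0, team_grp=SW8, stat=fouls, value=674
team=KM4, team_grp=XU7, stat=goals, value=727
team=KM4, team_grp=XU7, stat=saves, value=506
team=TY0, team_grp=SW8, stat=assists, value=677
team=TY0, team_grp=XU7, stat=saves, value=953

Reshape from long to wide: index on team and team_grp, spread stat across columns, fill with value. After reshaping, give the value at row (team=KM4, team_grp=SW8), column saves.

438

Wide layout: rows indexed by team and team_grp, columns are the 5 distinct stat values (assists, goals, fouls, corners, saves).
Cell (team=KM4, team_grp=SW8, stat=saves) draws from the long row where team=KM4, team_grp=SW8 and stat=saves, which has value=438.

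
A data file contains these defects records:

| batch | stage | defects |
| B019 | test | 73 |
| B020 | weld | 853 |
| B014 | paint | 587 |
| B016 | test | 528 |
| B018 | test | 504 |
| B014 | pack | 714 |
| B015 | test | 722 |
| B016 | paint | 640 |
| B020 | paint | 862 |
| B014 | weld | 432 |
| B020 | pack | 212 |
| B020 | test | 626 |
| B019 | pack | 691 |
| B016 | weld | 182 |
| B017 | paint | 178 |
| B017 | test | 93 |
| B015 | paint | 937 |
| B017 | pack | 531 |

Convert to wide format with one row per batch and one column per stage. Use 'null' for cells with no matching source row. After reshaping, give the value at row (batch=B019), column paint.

null

No long-format row has batch=B019 and stage=paint, so the cell is null.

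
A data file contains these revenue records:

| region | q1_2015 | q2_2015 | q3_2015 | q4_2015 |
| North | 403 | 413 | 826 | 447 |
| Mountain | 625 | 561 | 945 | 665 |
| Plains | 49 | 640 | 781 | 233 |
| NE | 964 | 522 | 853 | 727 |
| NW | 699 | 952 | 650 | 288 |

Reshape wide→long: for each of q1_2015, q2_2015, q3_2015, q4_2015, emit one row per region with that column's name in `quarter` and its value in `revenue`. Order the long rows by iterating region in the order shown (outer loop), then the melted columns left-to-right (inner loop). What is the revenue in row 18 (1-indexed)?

20 rows total (5 × 4). Row 18: index ⌊(18-1)/4⌋ = 4 into region → NW; (18-1) mod 4 = 1 into the melted columns → q2_2015.
So row 18 is (NW, q2_2015, 952); revenue = 952.

952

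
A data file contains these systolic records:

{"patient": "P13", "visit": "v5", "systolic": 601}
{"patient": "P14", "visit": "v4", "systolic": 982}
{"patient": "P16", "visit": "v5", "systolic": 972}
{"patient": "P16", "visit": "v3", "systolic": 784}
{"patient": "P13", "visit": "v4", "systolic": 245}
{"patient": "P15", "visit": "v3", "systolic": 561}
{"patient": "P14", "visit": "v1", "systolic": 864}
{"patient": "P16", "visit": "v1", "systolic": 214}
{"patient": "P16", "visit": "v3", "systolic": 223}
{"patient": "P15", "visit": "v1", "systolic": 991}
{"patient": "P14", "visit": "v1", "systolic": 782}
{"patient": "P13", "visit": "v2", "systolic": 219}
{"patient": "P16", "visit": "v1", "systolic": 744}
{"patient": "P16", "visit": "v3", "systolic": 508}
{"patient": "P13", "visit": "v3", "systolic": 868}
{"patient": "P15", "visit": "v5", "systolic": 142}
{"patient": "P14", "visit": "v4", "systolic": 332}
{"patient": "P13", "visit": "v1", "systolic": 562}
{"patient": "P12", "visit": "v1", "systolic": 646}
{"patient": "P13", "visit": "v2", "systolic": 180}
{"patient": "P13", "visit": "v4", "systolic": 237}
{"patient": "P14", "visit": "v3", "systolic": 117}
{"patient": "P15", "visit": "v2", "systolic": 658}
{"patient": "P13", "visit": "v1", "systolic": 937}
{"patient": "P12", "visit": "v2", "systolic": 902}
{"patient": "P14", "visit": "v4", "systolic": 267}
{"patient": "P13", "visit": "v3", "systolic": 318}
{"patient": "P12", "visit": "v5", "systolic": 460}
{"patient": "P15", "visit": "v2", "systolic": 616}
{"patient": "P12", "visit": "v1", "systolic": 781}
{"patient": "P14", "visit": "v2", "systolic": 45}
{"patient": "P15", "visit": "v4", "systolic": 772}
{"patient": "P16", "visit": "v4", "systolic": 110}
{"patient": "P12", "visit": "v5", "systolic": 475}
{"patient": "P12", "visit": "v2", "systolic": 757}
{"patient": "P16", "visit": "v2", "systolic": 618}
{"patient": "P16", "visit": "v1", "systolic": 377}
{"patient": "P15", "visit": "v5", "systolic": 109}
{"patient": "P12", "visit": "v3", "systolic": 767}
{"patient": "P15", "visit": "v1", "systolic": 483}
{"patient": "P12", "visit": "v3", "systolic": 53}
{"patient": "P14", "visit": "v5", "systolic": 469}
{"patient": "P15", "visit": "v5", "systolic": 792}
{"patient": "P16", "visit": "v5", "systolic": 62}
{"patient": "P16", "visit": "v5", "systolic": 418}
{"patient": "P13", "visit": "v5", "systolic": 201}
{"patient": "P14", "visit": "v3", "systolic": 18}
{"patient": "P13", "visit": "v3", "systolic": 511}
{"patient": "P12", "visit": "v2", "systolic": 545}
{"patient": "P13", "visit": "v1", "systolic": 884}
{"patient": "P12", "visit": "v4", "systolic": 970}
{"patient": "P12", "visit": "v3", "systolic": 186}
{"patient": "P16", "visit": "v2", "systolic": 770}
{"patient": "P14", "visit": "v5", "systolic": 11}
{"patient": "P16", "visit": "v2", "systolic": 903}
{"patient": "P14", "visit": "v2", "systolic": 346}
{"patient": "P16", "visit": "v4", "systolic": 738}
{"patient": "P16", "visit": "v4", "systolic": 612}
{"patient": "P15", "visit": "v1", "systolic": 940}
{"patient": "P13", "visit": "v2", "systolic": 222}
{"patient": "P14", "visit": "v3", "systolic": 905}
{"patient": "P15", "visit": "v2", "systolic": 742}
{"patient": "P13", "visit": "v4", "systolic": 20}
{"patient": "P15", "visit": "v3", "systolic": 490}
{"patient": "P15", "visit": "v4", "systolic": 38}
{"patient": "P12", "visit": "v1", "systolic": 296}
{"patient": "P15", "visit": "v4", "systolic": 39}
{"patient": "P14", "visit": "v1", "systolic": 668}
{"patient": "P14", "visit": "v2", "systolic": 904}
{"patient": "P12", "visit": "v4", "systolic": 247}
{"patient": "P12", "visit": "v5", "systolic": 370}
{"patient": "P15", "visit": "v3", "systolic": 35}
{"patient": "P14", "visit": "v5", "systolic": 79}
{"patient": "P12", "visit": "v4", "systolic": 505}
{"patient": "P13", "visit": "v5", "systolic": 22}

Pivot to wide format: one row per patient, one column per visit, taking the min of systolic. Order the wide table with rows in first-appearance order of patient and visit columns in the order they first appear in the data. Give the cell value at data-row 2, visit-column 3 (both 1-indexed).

With rows in first-appearance order of patient, row 2 is patient=P14. visit columns in first-appearance order: v5, v4, v3, v1, v2; column 3 is v3.
Long rows with patient=P14, visit=v3: min(117, 18, 905) = 18.

18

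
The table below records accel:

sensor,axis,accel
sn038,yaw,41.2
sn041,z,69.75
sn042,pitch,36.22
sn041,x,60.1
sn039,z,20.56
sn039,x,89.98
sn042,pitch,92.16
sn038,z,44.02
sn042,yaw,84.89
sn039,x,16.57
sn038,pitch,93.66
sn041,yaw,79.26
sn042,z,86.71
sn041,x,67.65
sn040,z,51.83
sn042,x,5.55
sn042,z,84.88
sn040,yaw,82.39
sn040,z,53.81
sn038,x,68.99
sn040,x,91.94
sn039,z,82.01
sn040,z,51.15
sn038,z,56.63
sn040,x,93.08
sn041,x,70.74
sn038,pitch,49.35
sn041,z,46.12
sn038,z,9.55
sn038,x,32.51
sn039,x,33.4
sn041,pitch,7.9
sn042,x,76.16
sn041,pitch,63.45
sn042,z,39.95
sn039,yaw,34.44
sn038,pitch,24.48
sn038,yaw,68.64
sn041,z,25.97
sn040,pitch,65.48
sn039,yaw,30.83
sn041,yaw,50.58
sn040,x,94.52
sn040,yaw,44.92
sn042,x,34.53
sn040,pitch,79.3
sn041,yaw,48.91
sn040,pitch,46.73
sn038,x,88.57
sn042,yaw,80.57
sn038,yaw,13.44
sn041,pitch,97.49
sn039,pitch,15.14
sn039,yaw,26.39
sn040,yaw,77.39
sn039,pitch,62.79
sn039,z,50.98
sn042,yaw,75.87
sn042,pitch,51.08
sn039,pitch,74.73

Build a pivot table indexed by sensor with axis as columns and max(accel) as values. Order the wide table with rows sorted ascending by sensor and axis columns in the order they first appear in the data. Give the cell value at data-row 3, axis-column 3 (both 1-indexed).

79.3

With rows sorted ascending by sensor, row 3 is sensor=sn040. axis columns in first-appearance order: yaw, z, pitch, x; column 3 is pitch.
Long rows with sensor=sn040, axis=pitch: max(65.48, 79.3, 46.73) = 79.3.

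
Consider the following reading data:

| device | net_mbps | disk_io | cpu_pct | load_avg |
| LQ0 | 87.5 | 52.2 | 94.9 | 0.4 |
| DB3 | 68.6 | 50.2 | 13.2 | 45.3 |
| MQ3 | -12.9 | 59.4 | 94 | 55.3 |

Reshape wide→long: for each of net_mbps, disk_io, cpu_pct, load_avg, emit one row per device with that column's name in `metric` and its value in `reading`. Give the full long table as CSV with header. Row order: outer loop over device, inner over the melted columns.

Each (device, column) pair becomes one row: 3 × 4 = 12 rows.
For example, (LQ0, net_mbps) → reading=87.5.

device,metric,reading
LQ0,net_mbps,87.5
LQ0,disk_io,52.2
LQ0,cpu_pct,94.9
LQ0,load_avg,0.4
DB3,net_mbps,68.6
DB3,disk_io,50.2
DB3,cpu_pct,13.2
DB3,load_avg,45.3
MQ3,net_mbps,-12.9
MQ3,disk_io,59.4
MQ3,cpu_pct,94
MQ3,load_avg,55.3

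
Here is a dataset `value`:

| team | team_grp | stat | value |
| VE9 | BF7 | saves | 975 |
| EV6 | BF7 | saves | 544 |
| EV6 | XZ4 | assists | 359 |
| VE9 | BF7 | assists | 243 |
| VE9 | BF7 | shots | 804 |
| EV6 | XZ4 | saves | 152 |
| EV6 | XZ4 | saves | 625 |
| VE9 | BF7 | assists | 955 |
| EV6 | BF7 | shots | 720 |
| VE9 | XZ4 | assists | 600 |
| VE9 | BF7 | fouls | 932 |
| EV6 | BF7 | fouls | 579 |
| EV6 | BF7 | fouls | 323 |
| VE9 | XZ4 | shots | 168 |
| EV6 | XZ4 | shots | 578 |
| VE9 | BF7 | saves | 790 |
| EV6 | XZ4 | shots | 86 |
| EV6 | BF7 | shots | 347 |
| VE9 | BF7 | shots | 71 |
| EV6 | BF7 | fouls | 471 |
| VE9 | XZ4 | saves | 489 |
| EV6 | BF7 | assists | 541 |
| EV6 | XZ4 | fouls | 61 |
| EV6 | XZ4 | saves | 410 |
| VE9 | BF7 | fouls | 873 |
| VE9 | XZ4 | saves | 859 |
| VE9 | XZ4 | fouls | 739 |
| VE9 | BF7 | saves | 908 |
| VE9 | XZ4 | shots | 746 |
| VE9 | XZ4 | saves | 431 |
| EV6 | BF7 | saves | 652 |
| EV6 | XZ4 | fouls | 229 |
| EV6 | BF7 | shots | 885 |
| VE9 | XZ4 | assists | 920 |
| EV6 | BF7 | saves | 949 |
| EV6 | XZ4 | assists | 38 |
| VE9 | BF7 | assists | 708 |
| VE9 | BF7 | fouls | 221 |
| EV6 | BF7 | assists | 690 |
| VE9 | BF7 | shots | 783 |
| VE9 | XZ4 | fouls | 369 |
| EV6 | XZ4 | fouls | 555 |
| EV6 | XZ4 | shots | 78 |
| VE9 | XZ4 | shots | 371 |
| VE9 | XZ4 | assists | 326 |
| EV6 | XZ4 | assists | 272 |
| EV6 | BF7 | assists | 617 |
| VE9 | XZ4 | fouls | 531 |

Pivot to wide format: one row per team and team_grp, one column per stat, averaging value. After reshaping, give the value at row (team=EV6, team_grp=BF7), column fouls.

457.67

Rows with team=EV6, team_grp=BF7 and stat=fouls: value values are 579, 323, 471.
(579 + 323 + 471) / 3 = 457.67.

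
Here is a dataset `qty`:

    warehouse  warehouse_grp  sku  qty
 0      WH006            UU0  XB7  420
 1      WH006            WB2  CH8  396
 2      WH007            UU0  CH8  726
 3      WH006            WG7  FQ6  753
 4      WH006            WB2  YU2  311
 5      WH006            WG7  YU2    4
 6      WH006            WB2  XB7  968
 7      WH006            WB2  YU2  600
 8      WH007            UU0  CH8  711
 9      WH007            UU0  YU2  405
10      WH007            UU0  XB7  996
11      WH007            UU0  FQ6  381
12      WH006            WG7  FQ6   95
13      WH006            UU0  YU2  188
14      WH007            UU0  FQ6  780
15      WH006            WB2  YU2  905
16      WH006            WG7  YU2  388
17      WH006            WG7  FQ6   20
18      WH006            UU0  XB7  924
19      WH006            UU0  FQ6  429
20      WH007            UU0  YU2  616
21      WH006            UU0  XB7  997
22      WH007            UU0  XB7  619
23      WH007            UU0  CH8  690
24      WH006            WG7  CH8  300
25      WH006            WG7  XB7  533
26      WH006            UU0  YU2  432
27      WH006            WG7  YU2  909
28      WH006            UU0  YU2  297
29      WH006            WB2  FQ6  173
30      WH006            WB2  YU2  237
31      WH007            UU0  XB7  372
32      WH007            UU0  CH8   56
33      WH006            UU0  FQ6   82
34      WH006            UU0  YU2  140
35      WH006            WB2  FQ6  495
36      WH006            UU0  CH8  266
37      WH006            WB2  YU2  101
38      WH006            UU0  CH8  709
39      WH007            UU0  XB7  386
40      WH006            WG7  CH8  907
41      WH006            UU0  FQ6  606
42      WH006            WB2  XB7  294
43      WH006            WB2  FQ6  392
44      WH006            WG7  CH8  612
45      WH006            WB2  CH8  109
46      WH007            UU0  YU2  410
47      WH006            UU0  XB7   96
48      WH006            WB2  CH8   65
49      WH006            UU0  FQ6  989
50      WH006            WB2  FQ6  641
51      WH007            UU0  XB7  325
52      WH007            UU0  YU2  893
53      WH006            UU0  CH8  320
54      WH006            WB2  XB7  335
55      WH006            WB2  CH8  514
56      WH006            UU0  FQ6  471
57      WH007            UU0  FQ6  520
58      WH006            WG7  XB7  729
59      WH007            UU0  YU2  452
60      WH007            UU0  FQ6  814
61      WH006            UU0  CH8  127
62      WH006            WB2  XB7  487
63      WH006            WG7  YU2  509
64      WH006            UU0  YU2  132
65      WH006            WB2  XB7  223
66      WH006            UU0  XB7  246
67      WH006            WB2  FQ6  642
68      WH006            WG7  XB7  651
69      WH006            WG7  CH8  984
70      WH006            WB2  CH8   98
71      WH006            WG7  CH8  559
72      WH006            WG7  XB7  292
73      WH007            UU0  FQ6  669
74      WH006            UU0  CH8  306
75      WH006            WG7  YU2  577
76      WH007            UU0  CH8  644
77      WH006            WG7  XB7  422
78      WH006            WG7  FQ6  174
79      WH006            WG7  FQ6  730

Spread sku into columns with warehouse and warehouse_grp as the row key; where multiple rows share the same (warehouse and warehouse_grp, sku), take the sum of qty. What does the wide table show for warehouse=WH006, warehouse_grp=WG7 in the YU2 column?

2387

Rows with warehouse=WH006, warehouse_grp=WG7 and sku=YU2: qty values are 4, 388, 909, 509, 577.
4 + 388 + 909 + 509 + 577 = 2387.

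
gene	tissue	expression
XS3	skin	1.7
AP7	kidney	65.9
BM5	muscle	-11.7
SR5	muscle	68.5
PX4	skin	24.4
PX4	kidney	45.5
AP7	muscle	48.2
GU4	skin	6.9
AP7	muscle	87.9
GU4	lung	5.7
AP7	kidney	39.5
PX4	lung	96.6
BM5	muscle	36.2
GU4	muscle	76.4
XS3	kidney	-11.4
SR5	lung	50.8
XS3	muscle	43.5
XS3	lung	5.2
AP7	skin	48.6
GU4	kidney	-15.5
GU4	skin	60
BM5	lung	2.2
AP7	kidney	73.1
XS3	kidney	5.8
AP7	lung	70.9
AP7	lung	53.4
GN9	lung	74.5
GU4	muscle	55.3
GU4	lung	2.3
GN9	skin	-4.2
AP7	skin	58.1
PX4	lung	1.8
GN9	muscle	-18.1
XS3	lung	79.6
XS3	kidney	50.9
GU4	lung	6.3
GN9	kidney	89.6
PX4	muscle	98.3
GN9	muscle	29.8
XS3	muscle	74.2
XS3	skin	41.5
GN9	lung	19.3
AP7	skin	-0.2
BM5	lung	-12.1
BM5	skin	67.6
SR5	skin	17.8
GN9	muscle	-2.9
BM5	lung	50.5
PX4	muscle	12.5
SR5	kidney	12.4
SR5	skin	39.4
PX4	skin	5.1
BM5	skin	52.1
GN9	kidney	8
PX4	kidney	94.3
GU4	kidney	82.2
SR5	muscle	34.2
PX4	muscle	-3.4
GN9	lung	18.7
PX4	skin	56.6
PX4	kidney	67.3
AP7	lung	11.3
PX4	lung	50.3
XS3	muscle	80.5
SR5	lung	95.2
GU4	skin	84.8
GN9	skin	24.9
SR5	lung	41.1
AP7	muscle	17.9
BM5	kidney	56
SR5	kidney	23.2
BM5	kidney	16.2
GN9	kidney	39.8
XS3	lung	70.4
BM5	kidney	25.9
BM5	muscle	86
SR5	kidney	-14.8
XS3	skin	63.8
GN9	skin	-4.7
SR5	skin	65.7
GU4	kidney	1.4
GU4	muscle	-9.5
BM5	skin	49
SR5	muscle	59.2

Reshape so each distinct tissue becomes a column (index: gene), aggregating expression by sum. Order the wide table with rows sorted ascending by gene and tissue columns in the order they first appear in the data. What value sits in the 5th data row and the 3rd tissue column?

107.4

With rows sorted ascending by gene, row 5 is gene=PX4. tissue columns in first-appearance order: skin, kidney, muscle, lung; column 3 is muscle.
Long rows with gene=PX4, tissue=muscle: 98.3 + 12.5 + -3.4 = 107.4.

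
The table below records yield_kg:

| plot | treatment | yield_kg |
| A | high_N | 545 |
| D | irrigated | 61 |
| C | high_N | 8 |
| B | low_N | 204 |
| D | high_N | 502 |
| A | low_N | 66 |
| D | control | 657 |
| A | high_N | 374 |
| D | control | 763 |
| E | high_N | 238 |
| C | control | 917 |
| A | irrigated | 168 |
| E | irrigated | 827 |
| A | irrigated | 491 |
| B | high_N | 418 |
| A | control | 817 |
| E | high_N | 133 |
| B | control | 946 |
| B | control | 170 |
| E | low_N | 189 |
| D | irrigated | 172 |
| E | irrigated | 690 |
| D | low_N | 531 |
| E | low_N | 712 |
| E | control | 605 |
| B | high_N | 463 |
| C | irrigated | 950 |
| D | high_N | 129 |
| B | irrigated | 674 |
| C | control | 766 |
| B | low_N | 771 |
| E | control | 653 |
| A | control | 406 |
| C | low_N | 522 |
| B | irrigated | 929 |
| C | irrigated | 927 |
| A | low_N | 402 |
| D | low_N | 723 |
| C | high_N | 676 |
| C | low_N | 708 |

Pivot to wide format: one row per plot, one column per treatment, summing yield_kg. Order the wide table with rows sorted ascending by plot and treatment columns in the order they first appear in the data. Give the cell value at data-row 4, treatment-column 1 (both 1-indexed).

With rows sorted ascending by plot, row 4 is plot=D. treatment columns in first-appearance order: high_N, irrigated, low_N, control; column 1 is high_N.
Long rows with plot=D, treatment=high_N: 502 + 129 = 631.

631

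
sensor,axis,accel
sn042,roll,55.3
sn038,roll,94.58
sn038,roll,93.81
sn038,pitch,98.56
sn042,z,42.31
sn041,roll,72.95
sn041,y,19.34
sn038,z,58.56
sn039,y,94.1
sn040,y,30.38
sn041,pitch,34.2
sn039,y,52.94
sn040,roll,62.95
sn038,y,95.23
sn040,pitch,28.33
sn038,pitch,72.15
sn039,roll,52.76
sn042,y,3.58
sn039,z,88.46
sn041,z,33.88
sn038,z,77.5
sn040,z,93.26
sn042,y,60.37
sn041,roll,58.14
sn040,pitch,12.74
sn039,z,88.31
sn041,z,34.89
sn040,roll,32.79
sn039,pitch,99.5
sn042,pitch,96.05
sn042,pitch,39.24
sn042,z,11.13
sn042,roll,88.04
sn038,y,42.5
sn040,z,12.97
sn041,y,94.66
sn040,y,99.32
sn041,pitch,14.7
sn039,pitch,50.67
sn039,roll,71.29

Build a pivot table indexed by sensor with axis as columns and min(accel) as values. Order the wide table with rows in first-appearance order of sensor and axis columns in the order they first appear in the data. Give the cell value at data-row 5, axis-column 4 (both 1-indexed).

30.38

With rows in first-appearance order of sensor, row 5 is sensor=sn040. axis columns in first-appearance order: roll, pitch, z, y; column 4 is y.
Long rows with sensor=sn040, axis=y: min(30.38, 99.32) = 30.38.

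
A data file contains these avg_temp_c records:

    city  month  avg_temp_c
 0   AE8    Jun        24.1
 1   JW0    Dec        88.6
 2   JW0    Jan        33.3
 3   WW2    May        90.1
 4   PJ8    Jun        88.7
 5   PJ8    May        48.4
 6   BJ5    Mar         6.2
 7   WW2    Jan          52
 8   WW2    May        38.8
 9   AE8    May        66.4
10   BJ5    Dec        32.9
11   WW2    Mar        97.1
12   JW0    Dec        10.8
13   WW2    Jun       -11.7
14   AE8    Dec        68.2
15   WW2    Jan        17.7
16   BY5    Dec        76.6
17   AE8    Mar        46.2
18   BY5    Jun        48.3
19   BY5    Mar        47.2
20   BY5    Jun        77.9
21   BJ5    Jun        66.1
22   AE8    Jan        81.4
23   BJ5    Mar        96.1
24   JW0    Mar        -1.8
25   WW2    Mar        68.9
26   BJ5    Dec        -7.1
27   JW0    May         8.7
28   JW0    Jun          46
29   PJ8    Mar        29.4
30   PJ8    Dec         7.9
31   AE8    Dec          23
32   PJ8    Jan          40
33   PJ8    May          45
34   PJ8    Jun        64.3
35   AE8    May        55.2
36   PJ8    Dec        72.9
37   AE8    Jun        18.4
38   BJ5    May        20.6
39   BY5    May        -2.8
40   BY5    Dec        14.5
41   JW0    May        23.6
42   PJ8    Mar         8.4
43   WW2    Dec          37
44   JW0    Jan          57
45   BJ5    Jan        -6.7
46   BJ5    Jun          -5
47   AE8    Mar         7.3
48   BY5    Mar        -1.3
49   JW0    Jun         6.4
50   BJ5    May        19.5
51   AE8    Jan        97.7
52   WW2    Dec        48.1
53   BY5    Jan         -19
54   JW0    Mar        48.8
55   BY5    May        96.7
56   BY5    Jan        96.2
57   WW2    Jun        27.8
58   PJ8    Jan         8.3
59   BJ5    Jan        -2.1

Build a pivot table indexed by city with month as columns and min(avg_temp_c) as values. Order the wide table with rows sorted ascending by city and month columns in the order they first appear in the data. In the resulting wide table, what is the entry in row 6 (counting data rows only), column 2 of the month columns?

37

With rows sorted ascending by city, row 6 is city=WW2. month columns in first-appearance order: Jun, Dec, Jan, May, Mar; column 2 is Dec.
Long rows with city=WW2, month=Dec: min(37, 48.1) = 37.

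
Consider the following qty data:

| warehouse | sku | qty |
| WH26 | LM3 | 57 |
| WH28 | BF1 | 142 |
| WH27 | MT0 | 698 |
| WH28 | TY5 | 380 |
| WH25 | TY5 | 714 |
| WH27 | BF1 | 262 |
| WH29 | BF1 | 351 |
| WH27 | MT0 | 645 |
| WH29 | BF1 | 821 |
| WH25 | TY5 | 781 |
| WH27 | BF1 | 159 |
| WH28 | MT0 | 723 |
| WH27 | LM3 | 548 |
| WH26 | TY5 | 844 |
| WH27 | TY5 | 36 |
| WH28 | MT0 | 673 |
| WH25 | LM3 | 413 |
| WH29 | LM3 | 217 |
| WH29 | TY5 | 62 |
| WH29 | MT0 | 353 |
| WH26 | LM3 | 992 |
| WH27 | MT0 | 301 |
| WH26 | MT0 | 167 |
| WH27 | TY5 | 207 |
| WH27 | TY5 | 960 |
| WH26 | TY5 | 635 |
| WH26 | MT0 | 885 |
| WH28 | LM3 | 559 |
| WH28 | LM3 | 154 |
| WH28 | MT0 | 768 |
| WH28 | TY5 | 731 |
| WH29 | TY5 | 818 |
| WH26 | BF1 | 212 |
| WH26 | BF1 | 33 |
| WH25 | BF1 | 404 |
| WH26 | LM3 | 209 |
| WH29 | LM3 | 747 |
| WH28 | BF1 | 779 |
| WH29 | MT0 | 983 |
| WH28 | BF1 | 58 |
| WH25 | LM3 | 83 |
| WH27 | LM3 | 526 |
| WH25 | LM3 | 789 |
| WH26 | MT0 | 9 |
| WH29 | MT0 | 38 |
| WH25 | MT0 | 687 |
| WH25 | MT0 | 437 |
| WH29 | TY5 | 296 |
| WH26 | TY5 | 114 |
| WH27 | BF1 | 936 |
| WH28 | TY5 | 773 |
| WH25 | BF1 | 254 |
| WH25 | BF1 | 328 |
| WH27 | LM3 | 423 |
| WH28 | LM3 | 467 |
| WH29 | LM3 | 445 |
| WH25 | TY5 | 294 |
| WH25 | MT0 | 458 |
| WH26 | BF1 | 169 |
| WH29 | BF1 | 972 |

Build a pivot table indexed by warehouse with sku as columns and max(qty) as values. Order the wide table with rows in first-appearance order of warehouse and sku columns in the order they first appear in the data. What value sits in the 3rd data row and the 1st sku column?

548

With rows in first-appearance order of warehouse, row 3 is warehouse=WH27. sku columns in first-appearance order: LM3, BF1, MT0, TY5; column 1 is LM3.
Long rows with warehouse=WH27, sku=LM3: max(548, 526, 423) = 548.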